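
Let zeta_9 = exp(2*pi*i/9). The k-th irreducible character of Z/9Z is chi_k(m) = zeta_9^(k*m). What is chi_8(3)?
chi_8(3) = zeta_9^24 = exp(-2*I*pi/3)

Details: chi_8(3) = zeta_9^(8*3) = zeta_9^24. Since zeta_9^9 = 1, this equals zeta_9^6 = exp(2*pi*i*6/9) = exp(-2*I*pi/3).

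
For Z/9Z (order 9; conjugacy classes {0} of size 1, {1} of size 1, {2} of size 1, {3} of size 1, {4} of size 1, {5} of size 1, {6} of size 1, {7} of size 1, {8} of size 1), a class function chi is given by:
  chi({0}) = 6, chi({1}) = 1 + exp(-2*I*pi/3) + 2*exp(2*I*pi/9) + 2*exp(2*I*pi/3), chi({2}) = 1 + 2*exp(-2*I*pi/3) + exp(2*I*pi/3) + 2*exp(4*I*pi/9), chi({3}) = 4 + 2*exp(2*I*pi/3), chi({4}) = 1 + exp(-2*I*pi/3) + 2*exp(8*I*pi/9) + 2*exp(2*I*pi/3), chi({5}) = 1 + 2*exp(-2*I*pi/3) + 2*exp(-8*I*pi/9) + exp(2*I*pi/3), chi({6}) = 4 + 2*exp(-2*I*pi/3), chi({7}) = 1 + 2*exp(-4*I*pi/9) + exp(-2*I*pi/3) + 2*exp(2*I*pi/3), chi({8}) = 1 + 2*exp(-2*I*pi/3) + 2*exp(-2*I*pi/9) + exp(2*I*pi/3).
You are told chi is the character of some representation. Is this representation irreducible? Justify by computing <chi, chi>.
Not irreducible (reducible): <chi, chi> = 10 > 1.

Solution. <chi, chi> = (1/|G|) sum_C |C| * |chi(C)|^2 = (1/9)[1*|6|^2 + 1*|1 + exp(-2*I*pi/3) + 2*exp(2*I*pi/9) + 2*exp(2*I*pi/3)|^2 + 1*|1 + 2*exp(-2*I*pi/3) + exp(2*I*pi/3) + 2*exp(4*I*pi/9)|^2 + 1*|4 + 2*exp(2*I*pi/3)|^2 + 1*|1 + exp(-2*I*pi/3) + 2*exp(8*I*pi/9) + 2*exp(2*I*pi/3)|^2 + 1*|1 + 2*exp(-2*I*pi/3) + 2*exp(-8*I*pi/9) + exp(2*I*pi/3)|^2 + 1*|4 + 2*exp(-2*I*pi/3)|^2 + 1*|1 + 2*exp(-4*I*pi/9) + exp(-2*I*pi/3) + 2*exp(2*I*pi/3)|^2 + 1*|1 + 2*exp(-2*I*pi/3) + 2*exp(-2*I*pi/9) + exp(2*I*pi/3)|^2]
  = (1/9)[(36) + (10 + 5*exp(-2*I*pi/3) + 4*exp(-4*I*pi/9) + 2*exp(-2*I*pi/9) + 2*exp(-8*I*pi/9) + 2*exp(8*I*pi/9) + 2*exp(2*I*pi/9) + 4*exp(4*I*pi/9) + 5*exp(2*I*pi/3)) + (10 + 5*exp(-2*I*pi/3) + 2*exp(-4*I*pi/9) + 4*exp(-8*I*pi/9) + 2*exp(-2*I*pi/9) + 2*exp(2*I*pi/9) + 4*exp(8*I*pi/9) + 2*exp(4*I*pi/9) + 5*exp(2*I*pi/3)) + (12) + (10 + 5*exp(-2*I*pi/3) + 4*exp(-2*I*pi/9) + 2*exp(-4*I*pi/9) + 2*exp(-8*I*pi/9) + 2*exp(8*I*pi/9) + 2*exp(4*I*pi/9) + 4*exp(2*I*pi/9) + 5*exp(2*I*pi/3)) + (10 + 5*exp(-2*I*pi/3) + 4*exp(-2*I*pi/9) + 2*exp(-4*I*pi/9) + 2*exp(-8*I*pi/9) + 2*exp(8*I*pi/9) + 2*exp(4*I*pi/9) + 4*exp(2*I*pi/9) + 5*exp(2*I*pi/3)) + (12) + (10 + 5*exp(-2*I*pi/3) + 2*exp(-4*I*pi/9) + 4*exp(-8*I*pi/9) + 2*exp(-2*I*pi/9) + 2*exp(2*I*pi/9) + 4*exp(8*I*pi/9) + 2*exp(4*I*pi/9) + 5*exp(2*I*pi/3)) + (10 + 5*exp(-2*I*pi/3) + 4*exp(-4*I*pi/9) + 2*exp(-2*I*pi/9) + 2*exp(-8*I*pi/9) + 2*exp(8*I*pi/9) + 2*exp(2*I*pi/9) + 4*exp(4*I*pi/9) + 5*exp(2*I*pi/3))] = 90/9 = 10.
(Exp terms are combined using exp(i*s)*conj(exp(i*t)) = exp(i*(s-t)), and sums of them are collapsed using the identity that for every m > 1 the m distinct m-th roots of unity sum to 0, e.g. 1 + exp(2*I*pi/3) + exp(-2*I*pi/3) = 0.)
A character is irreducible iff <chi, chi> = 1, so this representation is reducible.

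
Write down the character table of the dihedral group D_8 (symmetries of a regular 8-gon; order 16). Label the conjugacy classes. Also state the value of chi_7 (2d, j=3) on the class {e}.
Conjugacy classes: {e} of size 1, {r^4} of size 1, {r^1, r^7} of size 2, {r^2, r^6} of size 2, {r^3, r^5} of size 2, {s, sr^2, ...} of size 4, {sr, sr^3, ...} of size 4.
Character table:
  irrep \ class              {e} (size 1)  {r^4} (size 1)  {r^1, r^7} (size 2)  {r^2, r^6} (size 2)  {r^3, r^5} (size 2)  {s, sr^2, ...} (size 4)  {sr, sr^3, ...} (size 4)
  chi_1 (triv)               1             1               1                    1                    1                    1                        1                       
  chi_2 (sign: r->1, s->-1)  1             1               1                    1                    1                    -1                       -1                      
  chi_3 (r->-1, s->1)        1             1               -1                   1                    -1                   1                        -1                      
  chi_4 (r->-1, s->-1)       1             1               -1                   1                    -1                   -1                       1                       
  chi_5 (2d, j=1)            2             -2              sqrt(2)              0                    -sqrt(2)             0                        0                       
  chi_6 (2d, j=2)            2             2               0                    -2                   0                    0                        0                       
  chi_7 (2d, j=3)            2             -2              -sqrt(2)             0                    sqrt(2)              0                        0                       

Spot check: chi_7 (2d, j=3) on {e} = 2.

Reasoning: D_8 has order 2*8 = 16 with 7 conjugacy classes, hence 7 irreducibles. Sum of squared dims 1 + 1 + 1 + 1 + 4 + 4 + 4 = 16 = |G|. Linear characters come from the abelianisation; the 2-dimensional irreps have character r^k -> 2*cos(2*pi*j*k/8), reflections -> 0.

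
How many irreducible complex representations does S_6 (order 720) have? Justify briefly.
11

Working: The number of irreducible complex representations of a finite group equals its number of conjugacy classes. Conjugacy classes in S_6 correspond to cycle types, i.e. partitions of 6; there are p(6) = 11 of them, so S_6 (order 720) has exactly 11 irreducible complex representations.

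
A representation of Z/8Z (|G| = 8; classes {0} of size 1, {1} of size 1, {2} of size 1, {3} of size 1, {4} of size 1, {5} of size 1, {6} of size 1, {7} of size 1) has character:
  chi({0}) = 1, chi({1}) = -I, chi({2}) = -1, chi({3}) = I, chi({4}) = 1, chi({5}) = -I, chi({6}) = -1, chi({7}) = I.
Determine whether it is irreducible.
Irreducible: <chi, chi> = 1.

Proof sketch: <chi, chi> = (1/|G|) sum_C |C| * |chi(C)|^2 = (1/8)[1*|1|^2 + 1*|-I|^2 + 1*|-1|^2 + 1*|I|^2 + 1*|1|^2 + 1*|-I|^2 + 1*|-1|^2 + 1*|I|^2]
  = (1/8)[(1) + (1) + (1) + (1) + (1) + (1) + (1) + (1)] = 8/8 = 1.
(Exp terms are combined using exp(i*s)*conj(exp(i*t)) = exp(i*(s-t)), and sums of them are collapsed using the identity that for every m > 1 the m distinct m-th roots of unity sum to 0, e.g. 1 + exp(2*I*pi/3) + exp(-2*I*pi/3) = 0.)
A character is irreducible iff <chi, chi> = 1, so this representation is irreducible.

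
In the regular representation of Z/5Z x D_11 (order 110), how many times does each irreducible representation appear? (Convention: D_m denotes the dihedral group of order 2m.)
Each irreducible V_i of dimension d_i appears with multiplicity d_i, i.e. rho_reg = (direct sum over all irreducibles V_i) d_i V_i. The irreducible dimensions for Z/5Z x D_11 are 1, 1, 1, 1, 1, 1, 1, 1, 1, 1, 2, 2, 2, 2, 2, 2, 2, 2, 2, 2, 2, 2, 2, 2, 2, 2, 2, 2, 2, 2, 2, 2, 2, 2, 2: 10 irreducibles of dimension 1, each with multiplicity 1; 25 irreducibles of dimension 2, each with multiplicity 2. Total dimension 10*1*1 + 25*2*2 = 110 = |G|.

Argument: General theorem: in the regular representation of a finite group G, each irreducible appears with multiplicity equal to its dimension. Check: dim(rho_reg) = sum d_i^2 = 1 + 1 + 1 + 1 + 1 + 1 + 1 + 1 + 1 + 1 + 4 + 4 + 4 + 4 + 4 + 4 + 4 + 4 + 4 + 4 + 4 + 4 + 4 + 4 + 4 + 4 + 4 + 4 + 4 + 4 + 4 + 4 + 4 + 4 + 4 = 110 = |G|.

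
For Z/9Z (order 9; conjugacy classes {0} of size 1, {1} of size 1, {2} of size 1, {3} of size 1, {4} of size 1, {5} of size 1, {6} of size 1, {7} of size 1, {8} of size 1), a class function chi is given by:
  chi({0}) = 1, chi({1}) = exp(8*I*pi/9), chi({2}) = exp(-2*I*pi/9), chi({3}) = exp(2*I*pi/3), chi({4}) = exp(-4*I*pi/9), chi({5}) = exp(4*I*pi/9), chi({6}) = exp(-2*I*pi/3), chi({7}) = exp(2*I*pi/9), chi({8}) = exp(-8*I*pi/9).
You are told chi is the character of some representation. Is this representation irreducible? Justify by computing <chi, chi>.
Irreducible: <chi, chi> = 1.

Explanation: <chi, chi> = (1/|G|) sum_C |C| * |chi(C)|^2 = (1/9)[1*|1|^2 + 1*|exp(8*I*pi/9)|^2 + 1*|exp(-2*I*pi/9)|^2 + 1*|exp(2*I*pi/3)|^2 + 1*|exp(-4*I*pi/9)|^2 + 1*|exp(4*I*pi/9)|^2 + 1*|exp(-2*I*pi/3)|^2 + 1*|exp(2*I*pi/9)|^2 + 1*|exp(-8*I*pi/9)|^2]
  = (1/9)[(1) + (1) + (1) + (1) + (1) + (1) + (1) + (1) + (1)] = 9/9 = 1.
(Exp terms are combined using exp(i*s)*conj(exp(i*t)) = exp(i*(s-t)), and sums of them are collapsed using the identity that for every m > 1 the m distinct m-th roots of unity sum to 0, e.g. 1 + exp(2*I*pi/3) + exp(-2*I*pi/3) = 0.)
A character is irreducible iff <chi, chi> = 1, so this representation is irreducible.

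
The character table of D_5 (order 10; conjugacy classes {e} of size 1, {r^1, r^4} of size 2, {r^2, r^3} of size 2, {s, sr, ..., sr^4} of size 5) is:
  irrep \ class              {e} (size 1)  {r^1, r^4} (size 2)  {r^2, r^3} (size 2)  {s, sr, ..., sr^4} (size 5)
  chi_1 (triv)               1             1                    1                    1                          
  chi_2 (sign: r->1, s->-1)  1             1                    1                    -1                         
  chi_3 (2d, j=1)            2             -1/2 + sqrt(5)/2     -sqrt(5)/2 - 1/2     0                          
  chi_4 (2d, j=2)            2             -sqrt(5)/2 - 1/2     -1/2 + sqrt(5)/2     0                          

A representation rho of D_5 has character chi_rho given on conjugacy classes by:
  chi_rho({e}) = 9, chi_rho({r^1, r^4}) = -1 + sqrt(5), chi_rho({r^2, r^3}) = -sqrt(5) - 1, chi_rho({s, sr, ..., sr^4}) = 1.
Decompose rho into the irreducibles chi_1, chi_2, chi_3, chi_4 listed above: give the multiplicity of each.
Multiplicities: chi_1: 1, chi_2: 0, chi_3: 3, chi_4: 1.

Solution. Use <chi_rho, chi> = (1/|G|) sum_C |C| * chi_rho(C) * conj(chi(C)) with |G| = 10 for each irreducible chi in the table:
  <chi_rho, chi_1> = (1/10)[1*(9)*conj(1) + 2*(-1 + sqrt(5))*conj(1) + 2*(-sqrt(5) - 1)*conj(1) + 5*(1)*conj(1)]
      = (1/10)[(9) + (-2 + 2*sqrt(5)) + (-2*sqrt(5) - 2) + (5)] = 10/10 = 1
  <chi_rho, chi_2> = (1/10)[1*(9)*conj(1) + 2*(-1 + sqrt(5))*conj(1) + 2*(-sqrt(5) - 1)*conj(1) + 5*(1)*conj(-1)]
      = (1/10)[(9) + (-2 + 2*sqrt(5)) + (-2*sqrt(5) - 2) + (-5)] = 0/10 = 0
  <chi_rho, chi_3> = (1/10)[1*(9)*conj(2) + 2*(-1 + sqrt(5))*conj(-1/2 + sqrt(5)/2) + 2*(-sqrt(5) - 1)*conj(-sqrt(5)/2 - 1/2) + 5*(1)*conj(0)]
      = (1/10)[(18) + (6 - 2*sqrt(5)) + (2*sqrt(5) + 6) + (0)] = 30/10 = 3
  <chi_rho, chi_4> = (1/10)[1*(9)*conj(2) + 2*(-1 + sqrt(5))*conj(-sqrt(5)/2 - 1/2) + 2*(-sqrt(5) - 1)*conj(-1/2 + sqrt(5)/2) + 5*(1)*conj(0)]
      = (1/10)[(18) + (-4) + (-4) + (0)] = 10/10 = 1
Dimension check: dim(rho) = sum (mult * dim) = 1*1 + 0*1 + 3*2 + 1*2 = 9 = chi_rho(e) = 9.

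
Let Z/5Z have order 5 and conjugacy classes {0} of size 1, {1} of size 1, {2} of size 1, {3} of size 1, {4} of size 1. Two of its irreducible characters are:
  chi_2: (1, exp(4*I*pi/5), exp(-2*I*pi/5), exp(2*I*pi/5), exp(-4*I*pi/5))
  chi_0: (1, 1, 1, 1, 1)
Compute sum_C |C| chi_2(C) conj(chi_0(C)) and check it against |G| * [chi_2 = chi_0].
Sum = 0; so <chi_2, chi_0> = 0 (distinct irreducibles are orthogonal).

Details: Compute term by term over conjugacy classes (|C| * chi_2(C) * conj(chi_0(C))):
  1*(1)*conj(1) + 1*(exp(4*I*pi/5))*conj(1) + 1*(exp(-2*I*pi/5))*conj(1) + 1*(exp(2*I*pi/5))*conj(1) + 1*(exp(-4*I*pi/5))*conj(1)
  = (1) + (exp(4*I*pi/5)) + (exp(-2*I*pi/5)) + (exp(2*I*pi/5)) + (exp(-4*I*pi/5))
  = 0.
(Exp terms are combined using exp(i*s)*conj(exp(i*t)) = exp(i*(s-t)), and sums of them are collapsed using the identity that for every m > 1 the m distinct m-th roots of unity sum to 0, e.g. 1 + exp(2*I*pi/3) + exp(-2*I*pi/3) = 0.)
Dividing by |G| = 5 gives 0/5 = 0, matching the row-orthogonality relation <chi_2, chi_0> = [chi_2 = chi_0].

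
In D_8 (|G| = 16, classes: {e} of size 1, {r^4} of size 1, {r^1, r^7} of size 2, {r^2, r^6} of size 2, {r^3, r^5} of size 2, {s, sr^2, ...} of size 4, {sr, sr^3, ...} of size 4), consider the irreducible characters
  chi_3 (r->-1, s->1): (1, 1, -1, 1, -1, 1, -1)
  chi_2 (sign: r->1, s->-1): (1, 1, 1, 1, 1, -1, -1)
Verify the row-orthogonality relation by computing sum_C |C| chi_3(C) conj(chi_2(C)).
Sum = 0; so <chi_3, chi_2> = 0 (distinct irreducibles are orthogonal).

Proof sketch: Compute term by term over conjugacy classes (|C| * chi_3(C) * conj(chi_2(C))):
  1*(1)*conj(1) + 1*(1)*conj(1) + 2*(-1)*conj(1) + 2*(1)*conj(1) + 2*(-1)*conj(1) + 4*(1)*conj(-1) + 4*(-1)*conj(-1)
  = (1) + (1) + (-2) + (2) + (-2) + (-4) + (4)
  = 0.
Dividing by |G| = 16 gives 0/16 = 0, matching the row-orthogonality relation <chi_3, chi_2> = [chi_3 = chi_2].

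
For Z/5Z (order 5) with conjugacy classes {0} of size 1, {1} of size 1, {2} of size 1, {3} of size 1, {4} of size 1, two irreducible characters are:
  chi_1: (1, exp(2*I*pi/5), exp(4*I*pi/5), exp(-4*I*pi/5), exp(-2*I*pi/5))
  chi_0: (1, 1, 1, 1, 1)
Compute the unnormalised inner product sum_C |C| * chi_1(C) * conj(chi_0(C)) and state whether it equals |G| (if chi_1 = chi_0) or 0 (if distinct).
Sum = 0; so <chi_1, chi_0> = 0 (distinct irreducibles are orthogonal).

Proof sketch: Compute term by term over conjugacy classes (|C| * chi_1(C) * conj(chi_0(C))):
  1*(1)*conj(1) + 1*(exp(2*I*pi/5))*conj(1) + 1*(exp(4*I*pi/5))*conj(1) + 1*(exp(-4*I*pi/5))*conj(1) + 1*(exp(-2*I*pi/5))*conj(1)
  = (1) + (exp(2*I*pi/5)) + (exp(4*I*pi/5)) + (exp(-4*I*pi/5)) + (exp(-2*I*pi/5))
  = 0.
(Exp terms are combined using exp(i*s)*conj(exp(i*t)) = exp(i*(s-t)), and sums of them are collapsed using the identity that for every m > 1 the m distinct m-th roots of unity sum to 0, e.g. 1 + exp(2*I*pi/3) + exp(-2*I*pi/3) = 0.)
Dividing by |G| = 5 gives 0/5 = 0, matching the row-orthogonality relation <chi_1, chi_0> = [chi_1 = chi_0].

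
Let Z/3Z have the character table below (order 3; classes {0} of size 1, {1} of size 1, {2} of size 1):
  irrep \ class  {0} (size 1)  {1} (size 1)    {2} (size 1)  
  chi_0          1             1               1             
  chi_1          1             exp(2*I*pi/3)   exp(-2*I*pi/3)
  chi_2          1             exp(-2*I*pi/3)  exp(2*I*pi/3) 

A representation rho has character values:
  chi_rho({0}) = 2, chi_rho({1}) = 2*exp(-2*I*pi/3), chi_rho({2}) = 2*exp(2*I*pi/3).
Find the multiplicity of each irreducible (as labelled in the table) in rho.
Multiplicities: chi_0: 0, chi_1: 0, chi_2: 2.

Explanation: Use <chi_rho, chi> = (1/|G|) sum_C |C| * chi_rho(C) * conj(chi(C)) with |G| = 3 for each irreducible chi in the table:
  <chi_rho, chi_0> = (1/3)[1*(2)*conj(1) + 1*(2*exp(-2*I*pi/3))*conj(1) + 1*(2*exp(2*I*pi/3))*conj(1)]
      = (1/3)[(2) + (2*exp(-2*I*pi/3)) + (2*exp(2*I*pi/3))] = 0/3 = 0
  <chi_rho, chi_1> = (1/3)[1*(2)*conj(1) + 1*(2*exp(-2*I*pi/3))*conj(exp(2*I*pi/3)) + 1*(2*exp(2*I*pi/3))*conj(exp(-2*I*pi/3))]
      = (1/3)[(2) + (2*exp(2*I*pi/3)) + (2*exp(-2*I*pi/3))] = 0/3 = 0
  <chi_rho, chi_2> = (1/3)[1*(2)*conj(1) + 1*(2*exp(-2*I*pi/3))*conj(exp(-2*I*pi/3)) + 1*(2*exp(2*I*pi/3))*conj(exp(2*I*pi/3))]
      = (1/3)[(2) + (2) + (2)] = 6/3 = 2
(Exp terms are combined using exp(i*s)*conj(exp(i*t)) = exp(i*(s-t)), and sums of them are collapsed using the identity that for every m > 1 the m distinct m-th roots of unity sum to 0, e.g. 1 + exp(2*I*pi/3) + exp(-2*I*pi/3) = 0.)
Dimension check: dim(rho) = sum (mult * dim) = 0*1 + 0*1 + 2*1 = 2 = chi_rho(e) = 2.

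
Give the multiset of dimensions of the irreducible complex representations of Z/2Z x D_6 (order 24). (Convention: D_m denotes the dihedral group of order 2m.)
Dimensions: 1, 1, 1, 1, 1, 1, 1, 1, 2, 2, 2, 2

Solution. There are 12 irreducibles (= number of conjugacy classes). Their dimensions d_i satisfy sum d_i^2 = |G| = 24: 1 + 1 + 1 + 1 + 1 + 1 + 1 + 1 + 4 + 4 + 4 + 4 = 24. (For the product with Z/2Z: each of the 2 1-dim characters of Z/2Z tensors with each irrep of D_6, giving 2 copies of each D_6-dimension.)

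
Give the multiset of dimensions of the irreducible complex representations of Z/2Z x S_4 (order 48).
Dimensions: 1, 1, 1, 1, 2, 2, 3, 3, 3, 3

Justification: There are 10 irreducibles (= number of conjugacy classes). Their dimensions d_i satisfy sum d_i^2 = |G| = 48: 1 + 1 + 1 + 1 + 4 + 4 + 9 + 9 + 9 + 9 = 48. (For the product with Z/2Z: each of the 2 1-dim characters of Z/2Z tensors with each irrep of S_4, giving 2 copies of each S_4-dimension.)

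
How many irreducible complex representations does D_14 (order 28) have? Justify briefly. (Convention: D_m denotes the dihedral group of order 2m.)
10

Why: The number of irreducible complex representations of a finite group equals its number of conjugacy classes. D_14 has 10 conjugacy classes (n/2 + 3 for n even), so D_14 (order 28) has exactly 10 irreducible complex representations.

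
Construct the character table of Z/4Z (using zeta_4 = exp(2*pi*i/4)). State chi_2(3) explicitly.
Character table of Z/4Z (irreps indexed chi_0,...,chi_3 with chi_k(m) = zeta_4^(k*m), zeta_4 = exp(2*pi*i/4)):
  irrep \ class  {0} (size 1)  {1} (size 1)  {2} (size 1)  {3} (size 1)
  chi_0          1             1             1             1           
  chi_1          1             I             -1            -I          
  chi_2          1             -1            1             -1          
  chi_3          1             -I            -1            I           

Spot check: chi_2(3) = zeta_4^(2*3) = zeta_4^6 = -1.

Explanation: Z/4Z is abelian, so all 4 irreducible complex representations are 1-dimensional. They are given by chi_k(m) = zeta_4^(k*m) for k = 0,...,3. Row orthogonality: sum_m chi_k(m) conj(chi_l(m)) = 4 * [k = l].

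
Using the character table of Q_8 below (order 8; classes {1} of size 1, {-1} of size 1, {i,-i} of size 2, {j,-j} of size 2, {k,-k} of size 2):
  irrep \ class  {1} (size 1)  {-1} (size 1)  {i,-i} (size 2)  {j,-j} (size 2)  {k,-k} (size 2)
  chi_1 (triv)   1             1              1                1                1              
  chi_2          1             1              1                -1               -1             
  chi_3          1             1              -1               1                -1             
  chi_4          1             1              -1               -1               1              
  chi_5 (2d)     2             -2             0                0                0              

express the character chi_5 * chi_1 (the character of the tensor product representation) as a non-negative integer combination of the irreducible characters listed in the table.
chi_5 tensor chi_1 = chi_5 (all other irreducibles have multiplicity 0).

Proof sketch: The character of a tensor product is the pointwise product (chi_5 * chi_1)(C) = chi_5(C) * chi_1(C):
  {1}: (2)*(1), {-1}: (-2)*(1), {i,-i}: (0)*(1), {j,-j}: (0)*(1), {k,-k}: (0)*(1)
so (chi_5 * chi_1) takes values
  {1} -> 2, {-1} -> -2, {i,-i} -> 0, {j,-j} -> 0, {k,-k} -> 0.
Now take the inner product of this character with each irreducible chi from the table, <chi_5*chi_1, chi> = (1/8) sum_C |C| (chi_5*chi_1)(C) conj(chi(C)):
  <chi_5*chi_1, chi_1> = (1/8)[1*(2)*conj(1) + 1*(-2)*conj(1) + 2*(0)*conj(1) + 2*(0)*conj(1) + 2*(0)*conj(1)]
      = (1/8)[(2) + (-2) + (0) + (0) + (0)] = 0/8 = 0
  <chi_5*chi_1, chi_2> = (1/8)[1*(2)*conj(1) + 1*(-2)*conj(1) + 2*(0)*conj(1) + 2*(0)*conj(-1) + 2*(0)*conj(-1)]
      = (1/8)[(2) + (-2) + (0) + (0) + (0)] = 0/8 = 0
  <chi_5*chi_1, chi_3> = (1/8)[1*(2)*conj(1) + 1*(-2)*conj(1) + 2*(0)*conj(-1) + 2*(0)*conj(1) + 2*(0)*conj(-1)]
      = (1/8)[(2) + (-2) + (0) + (0) + (0)] = 0/8 = 0
  <chi_5*chi_1, chi_4> = (1/8)[1*(2)*conj(1) + 1*(-2)*conj(1) + 2*(0)*conj(-1) + 2*(0)*conj(-1) + 2*(0)*conj(1)]
      = (1/8)[(2) + (-2) + (0) + (0) + (0)] = 0/8 = 0
  <chi_5*chi_1, chi_5> = (1/8)[1*(2)*conj(2) + 1*(-2)*conj(-2) + 2*(0)*conj(0) + 2*(0)*conj(0) + 2*(0)*conj(0)]
      = (1/8)[(4) + (4) + (0) + (0) + (0)] = 8/8 = 1
Hence the multiplicities are chi_5: 1. Dimension check: dim(chi_5)*dim(chi_1) = 2*1 = 2 and sum (mult * dim) = 1*2 = 2.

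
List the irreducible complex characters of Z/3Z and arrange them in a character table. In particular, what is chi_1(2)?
Character table of Z/3Z (irreps indexed chi_0,...,chi_2 with chi_k(m) = zeta_3^(k*m), zeta_3 = exp(2*pi*i/3)):
  irrep \ class  {0} (size 1)  {1} (size 1)    {2} (size 1)  
  chi_0          1             1               1             
  chi_1          1             exp(2*I*pi/3)   exp(-2*I*pi/3)
  chi_2          1             exp(-2*I*pi/3)  exp(2*I*pi/3) 

Spot check: chi_1(2) = zeta_3^(1*2) = zeta_3^2 = exp(-2*I*pi/3).

Proof sketch: Z/3Z is abelian, so all 3 irreducible complex representations are 1-dimensional. They are given by chi_k(m) = zeta_3^(k*m) for k = 0,...,2. Row orthogonality: sum_m chi_k(m) conj(chi_l(m)) = 3 * [k = l].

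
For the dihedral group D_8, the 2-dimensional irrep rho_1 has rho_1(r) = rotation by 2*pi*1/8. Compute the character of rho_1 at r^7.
chi_{rho_1}(r^7) = 2*cos(2*pi*1*7/8) = sqrt(2)

Working: rho_1(r^7) is rotation by angle 2*pi*1*7/8, whose trace is 2*cos(2*pi*1*7/8) = sqrt(2).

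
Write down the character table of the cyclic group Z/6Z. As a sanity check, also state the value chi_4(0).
Character table of Z/6Z (irreps indexed chi_0,...,chi_5 with chi_k(m) = zeta_6^(k*m), zeta_6 = exp(2*pi*i/6)):
  irrep \ class  {0} (size 1)  {1} (size 1)    {2} (size 1)    {3} (size 1)  {4} (size 1)    {5} (size 1)  
  chi_0          1             1               1               1             1               1             
  chi_1          1             exp(I*pi/3)     exp(2*I*pi/3)   -1            exp(-2*I*pi/3)  exp(-I*pi/3)  
  chi_2          1             exp(2*I*pi/3)   exp(-2*I*pi/3)  1             exp(2*I*pi/3)   exp(-2*I*pi/3)
  chi_3          1             -1              1               -1            1               -1            
  chi_4          1             exp(-2*I*pi/3)  exp(2*I*pi/3)   1             exp(-2*I*pi/3)  exp(2*I*pi/3) 
  chi_5          1             exp(-I*pi/3)    exp(-2*I*pi/3)  -1            exp(2*I*pi/3)   exp(I*pi/3)   

Spot check: chi_4(0) = zeta_6^(4*0) = zeta_6^0 = 1.

Reasoning: Z/6Z is abelian, so all 6 irreducible complex representations are 1-dimensional. They are given by chi_k(m) = zeta_6^(k*m) for k = 0,...,5. Row orthogonality: sum_m chi_k(m) conj(chi_l(m)) = 6 * [k = l].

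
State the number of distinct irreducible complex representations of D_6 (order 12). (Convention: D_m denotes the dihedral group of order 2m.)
6

The number of irreducible complex representations of a finite group equals its number of conjugacy classes. D_6 has 6 conjugacy classes (n/2 + 3 for n even), so D_6 (order 12) has exactly 6 irreducible complex representations.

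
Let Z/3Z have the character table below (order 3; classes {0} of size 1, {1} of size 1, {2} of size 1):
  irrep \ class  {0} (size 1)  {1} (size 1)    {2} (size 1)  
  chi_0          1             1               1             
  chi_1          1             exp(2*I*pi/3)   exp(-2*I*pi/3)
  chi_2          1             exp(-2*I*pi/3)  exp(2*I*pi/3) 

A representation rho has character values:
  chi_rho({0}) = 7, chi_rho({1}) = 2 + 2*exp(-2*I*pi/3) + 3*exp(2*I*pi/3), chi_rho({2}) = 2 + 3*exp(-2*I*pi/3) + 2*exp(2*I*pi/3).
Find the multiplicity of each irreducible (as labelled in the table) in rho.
Multiplicities: chi_0: 2, chi_1: 3, chi_2: 2.

Argument: Use <chi_rho, chi> = (1/|G|) sum_C |C| * chi_rho(C) * conj(chi(C)) with |G| = 3 for each irreducible chi in the table:
  <chi_rho, chi_0> = (1/3)[1*(7)*conj(1) + 1*(2 + 2*exp(-2*I*pi/3) + 3*exp(2*I*pi/3))*conj(1) + 1*(2 + 3*exp(-2*I*pi/3) + 2*exp(2*I*pi/3))*conj(1)]
      = (1/3)[(7) + (2 + 2*exp(-2*I*pi/3) + 3*exp(2*I*pi/3)) + (2 + 3*exp(-2*I*pi/3) + 2*exp(2*I*pi/3))] = 6/3 = 2
  <chi_rho, chi_1> = (1/3)[1*(7)*conj(1) + 1*(2 + 2*exp(-2*I*pi/3) + 3*exp(2*I*pi/3))*conj(exp(2*I*pi/3)) + 1*(2 + 3*exp(-2*I*pi/3) + 2*exp(2*I*pi/3))*conj(exp(-2*I*pi/3))]
      = (1/3)[(7) + (1) + (1)] = 9/3 = 3
  <chi_rho, chi_2> = (1/3)[1*(7)*conj(1) + 1*(2 + 2*exp(-2*I*pi/3) + 3*exp(2*I*pi/3))*conj(exp(-2*I*pi/3)) + 1*(2 + 3*exp(-2*I*pi/3) + 2*exp(2*I*pi/3))*conj(exp(2*I*pi/3))]
      = (1/3)[(7) + (2 + 3*exp(-2*I*pi/3) + 2*exp(2*I*pi/3)) + (2 + 2*exp(-2*I*pi/3) + 3*exp(2*I*pi/3))] = 6/3 = 2
(Exp terms are combined using exp(i*s)*conj(exp(i*t)) = exp(i*(s-t)), and sums of them are collapsed using the identity that for every m > 1 the m distinct m-th roots of unity sum to 0, e.g. 1 + exp(2*I*pi/3) + exp(-2*I*pi/3) = 0.)
Dimension check: dim(rho) = sum (mult * dim) = 2*1 + 3*1 + 2*1 = 7 = chi_rho(e) = 7.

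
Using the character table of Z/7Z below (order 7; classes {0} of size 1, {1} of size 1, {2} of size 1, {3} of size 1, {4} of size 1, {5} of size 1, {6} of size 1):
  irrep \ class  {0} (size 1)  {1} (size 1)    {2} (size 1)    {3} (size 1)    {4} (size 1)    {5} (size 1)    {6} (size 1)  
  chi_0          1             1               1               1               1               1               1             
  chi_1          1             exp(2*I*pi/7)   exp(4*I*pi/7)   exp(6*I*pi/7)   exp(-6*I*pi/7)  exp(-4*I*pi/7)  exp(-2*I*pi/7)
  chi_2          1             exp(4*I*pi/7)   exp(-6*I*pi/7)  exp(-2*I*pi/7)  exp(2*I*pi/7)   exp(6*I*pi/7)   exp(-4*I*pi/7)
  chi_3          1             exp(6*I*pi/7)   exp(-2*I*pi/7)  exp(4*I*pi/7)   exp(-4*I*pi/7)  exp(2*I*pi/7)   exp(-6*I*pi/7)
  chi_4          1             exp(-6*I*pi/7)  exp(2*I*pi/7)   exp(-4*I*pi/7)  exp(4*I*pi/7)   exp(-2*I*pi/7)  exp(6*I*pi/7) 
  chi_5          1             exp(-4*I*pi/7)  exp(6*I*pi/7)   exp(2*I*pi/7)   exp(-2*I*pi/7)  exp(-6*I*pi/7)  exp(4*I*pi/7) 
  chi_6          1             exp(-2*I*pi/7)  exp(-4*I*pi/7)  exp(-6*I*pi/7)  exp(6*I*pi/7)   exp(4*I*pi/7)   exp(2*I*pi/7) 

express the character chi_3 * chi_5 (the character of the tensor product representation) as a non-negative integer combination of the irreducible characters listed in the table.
chi_3 tensor chi_5 = chi_1 (all other irreducibles have multiplicity 0).

Proof sketch: The character of a tensor product is the pointwise product (chi_3 * chi_5)(C) = chi_3(C) * chi_5(C):
  {0}: (1)*(1), {1}: (exp(6*I*pi/7))*(exp(-4*I*pi/7)), {2}: (exp(-2*I*pi/7))*(exp(6*I*pi/7)), {3}: (exp(4*I*pi/7))*(exp(2*I*pi/7)), {4}: (exp(-4*I*pi/7))*(exp(-2*I*pi/7)), {5}: (exp(2*I*pi/7))*(exp(-6*I*pi/7)), {6}: (exp(-6*I*pi/7))*(exp(4*I*pi/7))
so (chi_3 * chi_5) takes values
  {0} -> 1, {1} -> exp(2*I*pi/7), {2} -> exp(4*I*pi/7), {3} -> exp(6*I*pi/7), {4} -> exp(-6*I*pi/7), {5} -> exp(-4*I*pi/7), {6} -> exp(-2*I*pi/7).
Now take the inner product of this character with each irreducible chi from the table, <chi_3*chi_5, chi> = (1/7) sum_C |C| (chi_3*chi_5)(C) conj(chi(C)):
  <chi_3*chi_5, chi_0> = (1/7)[1*(1)*conj(1) + 1*(exp(2*I*pi/7))*conj(1) + 1*(exp(4*I*pi/7))*conj(1) + 1*(exp(6*I*pi/7))*conj(1) + 1*(exp(-6*I*pi/7))*conj(1) + 1*(exp(-4*I*pi/7))*conj(1) + 1*(exp(-2*I*pi/7))*conj(1)]
      = (1/7)[(1) + (exp(2*I*pi/7)) + (exp(4*I*pi/7)) + (exp(6*I*pi/7)) + (exp(-6*I*pi/7)) + (exp(-4*I*pi/7)) + (exp(-2*I*pi/7))] = 0/7 = 0
  <chi_3*chi_5, chi_1> = (1/7)[1*(1)*conj(1) + 1*(exp(2*I*pi/7))*conj(exp(2*I*pi/7)) + 1*(exp(4*I*pi/7))*conj(exp(4*I*pi/7)) + 1*(exp(6*I*pi/7))*conj(exp(6*I*pi/7)) + 1*(exp(-6*I*pi/7))*conj(exp(-6*I*pi/7)) + 1*(exp(-4*I*pi/7))*conj(exp(-4*I*pi/7)) + 1*(exp(-2*I*pi/7))*conj(exp(-2*I*pi/7))]
      = (1/7)[(1) + (1) + (1) + (1) + (1) + (1) + (1)] = 7/7 = 1
  <chi_3*chi_5, chi_2> = (1/7)[1*(1)*conj(1) + 1*(exp(2*I*pi/7))*conj(exp(4*I*pi/7)) + 1*(exp(4*I*pi/7))*conj(exp(-6*I*pi/7)) + 1*(exp(6*I*pi/7))*conj(exp(-2*I*pi/7)) + 1*(exp(-6*I*pi/7))*conj(exp(2*I*pi/7)) + 1*(exp(-4*I*pi/7))*conj(exp(6*I*pi/7)) + 1*(exp(-2*I*pi/7))*conj(exp(-4*I*pi/7))]
      = (1/7)[(1) + (exp(-2*I*pi/7)) + (exp(-4*I*pi/7)) + (exp(-6*I*pi/7)) + (exp(6*I*pi/7)) + (exp(4*I*pi/7)) + (exp(2*I*pi/7))] = 0/7 = 0
  <chi_3*chi_5, chi_3> = (1/7)[1*(1)*conj(1) + 1*(exp(2*I*pi/7))*conj(exp(6*I*pi/7)) + 1*(exp(4*I*pi/7))*conj(exp(-2*I*pi/7)) + 1*(exp(6*I*pi/7))*conj(exp(4*I*pi/7)) + 1*(exp(-6*I*pi/7))*conj(exp(-4*I*pi/7)) + 1*(exp(-4*I*pi/7))*conj(exp(2*I*pi/7)) + 1*(exp(-2*I*pi/7))*conj(exp(-6*I*pi/7))]
      = (1/7)[(1) + (exp(-4*I*pi/7)) + (exp(6*I*pi/7)) + (exp(2*I*pi/7)) + (exp(-2*I*pi/7)) + (exp(-6*I*pi/7)) + (exp(4*I*pi/7))] = 0/7 = 0
  <chi_3*chi_5, chi_4> = (1/7)[1*(1)*conj(1) + 1*(exp(2*I*pi/7))*conj(exp(-6*I*pi/7)) + 1*(exp(4*I*pi/7))*conj(exp(2*I*pi/7)) + 1*(exp(6*I*pi/7))*conj(exp(-4*I*pi/7)) + 1*(exp(-6*I*pi/7))*conj(exp(4*I*pi/7)) + 1*(exp(-4*I*pi/7))*conj(exp(-2*I*pi/7)) + 1*(exp(-2*I*pi/7))*conj(exp(6*I*pi/7))]
      = (1/7)[(1) + (exp(-6*I*pi/7)) + (exp(2*I*pi/7)) + (exp(-4*I*pi/7)) + (exp(4*I*pi/7)) + (exp(-2*I*pi/7)) + (exp(6*I*pi/7))] = 0/7 = 0
  <chi_3*chi_5, chi_5> = (1/7)[1*(1)*conj(1) + 1*(exp(2*I*pi/7))*conj(exp(-4*I*pi/7)) + 1*(exp(4*I*pi/7))*conj(exp(6*I*pi/7)) + 1*(exp(6*I*pi/7))*conj(exp(2*I*pi/7)) + 1*(exp(-6*I*pi/7))*conj(exp(-2*I*pi/7)) + 1*(exp(-4*I*pi/7))*conj(exp(-6*I*pi/7)) + 1*(exp(-2*I*pi/7))*conj(exp(4*I*pi/7))]
      = (1/7)[(1) + (exp(6*I*pi/7)) + (exp(-2*I*pi/7)) + (exp(4*I*pi/7)) + (exp(-4*I*pi/7)) + (exp(2*I*pi/7)) + (exp(-6*I*pi/7))] = 0/7 = 0
  <chi_3*chi_5, chi_6> = (1/7)[1*(1)*conj(1) + 1*(exp(2*I*pi/7))*conj(exp(-2*I*pi/7)) + 1*(exp(4*I*pi/7))*conj(exp(-4*I*pi/7)) + 1*(exp(6*I*pi/7))*conj(exp(-6*I*pi/7)) + 1*(exp(-6*I*pi/7))*conj(exp(6*I*pi/7)) + 1*(exp(-4*I*pi/7))*conj(exp(4*I*pi/7)) + 1*(exp(-2*I*pi/7))*conj(exp(2*I*pi/7))]
      = (1/7)[(1) + (exp(4*I*pi/7)) + (exp(-6*I*pi/7)) + (exp(-2*I*pi/7)) + (exp(2*I*pi/7)) + (exp(6*I*pi/7)) + (exp(-4*I*pi/7))] = 0/7 = 0
(Exp terms are combined using exp(i*s)*conj(exp(i*t)) = exp(i*(s-t)), and sums of them are collapsed using the identity that for every m > 1 the m distinct m-th roots of unity sum to 0, e.g. 1 + exp(2*I*pi/3) + exp(-2*I*pi/3) = 0.)
Hence the multiplicities are chi_1: 1. Dimension check: dim(chi_3)*dim(chi_5) = 1*1 = 1 and sum (mult * dim) = 1*1 = 1.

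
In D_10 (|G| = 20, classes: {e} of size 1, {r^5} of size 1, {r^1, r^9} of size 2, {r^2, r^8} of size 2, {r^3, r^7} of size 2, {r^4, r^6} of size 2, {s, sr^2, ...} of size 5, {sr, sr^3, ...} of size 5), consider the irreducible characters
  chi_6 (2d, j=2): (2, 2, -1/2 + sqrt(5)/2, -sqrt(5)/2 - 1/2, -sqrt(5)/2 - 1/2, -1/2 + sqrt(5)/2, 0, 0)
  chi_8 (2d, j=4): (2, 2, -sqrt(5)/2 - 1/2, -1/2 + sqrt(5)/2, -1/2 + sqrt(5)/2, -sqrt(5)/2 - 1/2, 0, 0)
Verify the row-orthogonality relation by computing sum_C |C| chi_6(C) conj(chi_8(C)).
Sum = 0; so <chi_6, chi_8> = 0 (distinct irreducibles are orthogonal).

Working: Compute term by term over conjugacy classes (|C| * chi_6(C) * conj(chi_8(C))):
  1*(2)*conj(2) + 1*(2)*conj(2) + 2*(-1/2 + sqrt(5)/2)*conj(-sqrt(5)/2 - 1/2) + 2*(-sqrt(5)/2 - 1/2)*conj(-1/2 + sqrt(5)/2) + 2*(-sqrt(5)/2 - 1/2)*conj(-1/2 + sqrt(5)/2) + 2*(-1/2 + sqrt(5)/2)*conj(-sqrt(5)/2 - 1/2) + 5*(0)*conj(0) + 5*(0)*conj(0)
  = (4) + (4) + (-2) + (-2) + (-2) + (-2) + (0) + (0)
  = 0.
Dividing by |G| = 20 gives 0/20 = 0, matching the row-orthogonality relation <chi_6, chi_8> = [chi_6 = chi_8].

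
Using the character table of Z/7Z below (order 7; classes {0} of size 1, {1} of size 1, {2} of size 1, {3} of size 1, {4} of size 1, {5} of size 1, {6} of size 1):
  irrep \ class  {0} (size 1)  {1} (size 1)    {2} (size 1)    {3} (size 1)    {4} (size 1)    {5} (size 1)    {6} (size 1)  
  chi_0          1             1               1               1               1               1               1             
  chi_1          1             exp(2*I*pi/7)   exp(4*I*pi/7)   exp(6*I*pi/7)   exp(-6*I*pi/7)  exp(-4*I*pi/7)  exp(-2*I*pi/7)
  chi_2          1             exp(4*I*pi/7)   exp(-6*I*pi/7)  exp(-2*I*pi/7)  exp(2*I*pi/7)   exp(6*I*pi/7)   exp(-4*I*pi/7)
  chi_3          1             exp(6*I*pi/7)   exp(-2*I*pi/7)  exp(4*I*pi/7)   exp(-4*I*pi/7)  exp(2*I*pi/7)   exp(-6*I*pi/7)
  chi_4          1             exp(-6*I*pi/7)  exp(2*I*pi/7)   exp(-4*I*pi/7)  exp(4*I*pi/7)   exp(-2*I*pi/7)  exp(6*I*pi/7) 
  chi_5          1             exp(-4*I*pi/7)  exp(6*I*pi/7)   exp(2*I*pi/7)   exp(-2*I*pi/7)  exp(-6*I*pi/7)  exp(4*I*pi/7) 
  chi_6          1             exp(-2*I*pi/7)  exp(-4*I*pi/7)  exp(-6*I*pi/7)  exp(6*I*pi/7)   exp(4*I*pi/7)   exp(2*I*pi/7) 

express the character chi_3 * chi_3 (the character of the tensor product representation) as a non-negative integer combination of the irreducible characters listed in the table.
chi_3 tensor chi_3 = chi_6 (all other irreducibles have multiplicity 0).

Justification: The character of a tensor product is the pointwise product (chi_3 * chi_3)(C) = chi_3(C) * chi_3(C):
  {0}: (1)*(1), {1}: (exp(6*I*pi/7))*(exp(6*I*pi/7)), {2}: (exp(-2*I*pi/7))*(exp(-2*I*pi/7)), {3}: (exp(4*I*pi/7))*(exp(4*I*pi/7)), {4}: (exp(-4*I*pi/7))*(exp(-4*I*pi/7)), {5}: (exp(2*I*pi/7))*(exp(2*I*pi/7)), {6}: (exp(-6*I*pi/7))*(exp(-6*I*pi/7))
so (chi_3 * chi_3) takes values
  {0} -> 1, {1} -> exp(-2*I*pi/7), {2} -> exp(-4*I*pi/7), {3} -> exp(-6*I*pi/7), {4} -> exp(6*I*pi/7), {5} -> exp(4*I*pi/7), {6} -> exp(2*I*pi/7).
Now take the inner product of this character with each irreducible chi from the table, <chi_3*chi_3, chi> = (1/7) sum_C |C| (chi_3*chi_3)(C) conj(chi(C)):
  <chi_3*chi_3, chi_0> = (1/7)[1*(1)*conj(1) + 1*(exp(-2*I*pi/7))*conj(1) + 1*(exp(-4*I*pi/7))*conj(1) + 1*(exp(-6*I*pi/7))*conj(1) + 1*(exp(6*I*pi/7))*conj(1) + 1*(exp(4*I*pi/7))*conj(1) + 1*(exp(2*I*pi/7))*conj(1)]
      = (1/7)[(1) + (exp(-2*I*pi/7)) + (exp(-4*I*pi/7)) + (exp(-6*I*pi/7)) + (exp(6*I*pi/7)) + (exp(4*I*pi/7)) + (exp(2*I*pi/7))] = 0/7 = 0
  <chi_3*chi_3, chi_1> = (1/7)[1*(1)*conj(1) + 1*(exp(-2*I*pi/7))*conj(exp(2*I*pi/7)) + 1*(exp(-4*I*pi/7))*conj(exp(4*I*pi/7)) + 1*(exp(-6*I*pi/7))*conj(exp(6*I*pi/7)) + 1*(exp(6*I*pi/7))*conj(exp(-6*I*pi/7)) + 1*(exp(4*I*pi/7))*conj(exp(-4*I*pi/7)) + 1*(exp(2*I*pi/7))*conj(exp(-2*I*pi/7))]
      = (1/7)[(1) + (exp(-4*I*pi/7)) + (exp(6*I*pi/7)) + (exp(2*I*pi/7)) + (exp(-2*I*pi/7)) + (exp(-6*I*pi/7)) + (exp(4*I*pi/7))] = 0/7 = 0
  <chi_3*chi_3, chi_2> = (1/7)[1*(1)*conj(1) + 1*(exp(-2*I*pi/7))*conj(exp(4*I*pi/7)) + 1*(exp(-4*I*pi/7))*conj(exp(-6*I*pi/7)) + 1*(exp(-6*I*pi/7))*conj(exp(-2*I*pi/7)) + 1*(exp(6*I*pi/7))*conj(exp(2*I*pi/7)) + 1*(exp(4*I*pi/7))*conj(exp(6*I*pi/7)) + 1*(exp(2*I*pi/7))*conj(exp(-4*I*pi/7))]
      = (1/7)[(1) + (exp(-6*I*pi/7)) + (exp(2*I*pi/7)) + (exp(-4*I*pi/7)) + (exp(4*I*pi/7)) + (exp(-2*I*pi/7)) + (exp(6*I*pi/7))] = 0/7 = 0
  <chi_3*chi_3, chi_3> = (1/7)[1*(1)*conj(1) + 1*(exp(-2*I*pi/7))*conj(exp(6*I*pi/7)) + 1*(exp(-4*I*pi/7))*conj(exp(-2*I*pi/7)) + 1*(exp(-6*I*pi/7))*conj(exp(4*I*pi/7)) + 1*(exp(6*I*pi/7))*conj(exp(-4*I*pi/7)) + 1*(exp(4*I*pi/7))*conj(exp(2*I*pi/7)) + 1*(exp(2*I*pi/7))*conj(exp(-6*I*pi/7))]
      = (1/7)[(1) + (exp(6*I*pi/7)) + (exp(-2*I*pi/7)) + (exp(4*I*pi/7)) + (exp(-4*I*pi/7)) + (exp(2*I*pi/7)) + (exp(-6*I*pi/7))] = 0/7 = 0
  <chi_3*chi_3, chi_4> = (1/7)[1*(1)*conj(1) + 1*(exp(-2*I*pi/7))*conj(exp(-6*I*pi/7)) + 1*(exp(-4*I*pi/7))*conj(exp(2*I*pi/7)) + 1*(exp(-6*I*pi/7))*conj(exp(-4*I*pi/7)) + 1*(exp(6*I*pi/7))*conj(exp(4*I*pi/7)) + 1*(exp(4*I*pi/7))*conj(exp(-2*I*pi/7)) + 1*(exp(2*I*pi/7))*conj(exp(6*I*pi/7))]
      = (1/7)[(1) + (exp(4*I*pi/7)) + (exp(-6*I*pi/7)) + (exp(-2*I*pi/7)) + (exp(2*I*pi/7)) + (exp(6*I*pi/7)) + (exp(-4*I*pi/7))] = 0/7 = 0
  <chi_3*chi_3, chi_5> = (1/7)[1*(1)*conj(1) + 1*(exp(-2*I*pi/7))*conj(exp(-4*I*pi/7)) + 1*(exp(-4*I*pi/7))*conj(exp(6*I*pi/7)) + 1*(exp(-6*I*pi/7))*conj(exp(2*I*pi/7)) + 1*(exp(6*I*pi/7))*conj(exp(-2*I*pi/7)) + 1*(exp(4*I*pi/7))*conj(exp(-6*I*pi/7)) + 1*(exp(2*I*pi/7))*conj(exp(4*I*pi/7))]
      = (1/7)[(1) + (exp(2*I*pi/7)) + (exp(4*I*pi/7)) + (exp(6*I*pi/7)) + (exp(-6*I*pi/7)) + (exp(-4*I*pi/7)) + (exp(-2*I*pi/7))] = 0/7 = 0
  <chi_3*chi_3, chi_6> = (1/7)[1*(1)*conj(1) + 1*(exp(-2*I*pi/7))*conj(exp(-2*I*pi/7)) + 1*(exp(-4*I*pi/7))*conj(exp(-4*I*pi/7)) + 1*(exp(-6*I*pi/7))*conj(exp(-6*I*pi/7)) + 1*(exp(6*I*pi/7))*conj(exp(6*I*pi/7)) + 1*(exp(4*I*pi/7))*conj(exp(4*I*pi/7)) + 1*(exp(2*I*pi/7))*conj(exp(2*I*pi/7))]
      = (1/7)[(1) + (1) + (1) + (1) + (1) + (1) + (1)] = 7/7 = 1
(Exp terms are combined using exp(i*s)*conj(exp(i*t)) = exp(i*(s-t)), and sums of them are collapsed using the identity that for every m > 1 the m distinct m-th roots of unity sum to 0, e.g. 1 + exp(2*I*pi/3) + exp(-2*I*pi/3) = 0.)
Hence the multiplicities are chi_6: 1. Dimension check: dim(chi_3)*dim(chi_3) = 1*1 = 1 and sum (mult * dim) = 1*1 = 1.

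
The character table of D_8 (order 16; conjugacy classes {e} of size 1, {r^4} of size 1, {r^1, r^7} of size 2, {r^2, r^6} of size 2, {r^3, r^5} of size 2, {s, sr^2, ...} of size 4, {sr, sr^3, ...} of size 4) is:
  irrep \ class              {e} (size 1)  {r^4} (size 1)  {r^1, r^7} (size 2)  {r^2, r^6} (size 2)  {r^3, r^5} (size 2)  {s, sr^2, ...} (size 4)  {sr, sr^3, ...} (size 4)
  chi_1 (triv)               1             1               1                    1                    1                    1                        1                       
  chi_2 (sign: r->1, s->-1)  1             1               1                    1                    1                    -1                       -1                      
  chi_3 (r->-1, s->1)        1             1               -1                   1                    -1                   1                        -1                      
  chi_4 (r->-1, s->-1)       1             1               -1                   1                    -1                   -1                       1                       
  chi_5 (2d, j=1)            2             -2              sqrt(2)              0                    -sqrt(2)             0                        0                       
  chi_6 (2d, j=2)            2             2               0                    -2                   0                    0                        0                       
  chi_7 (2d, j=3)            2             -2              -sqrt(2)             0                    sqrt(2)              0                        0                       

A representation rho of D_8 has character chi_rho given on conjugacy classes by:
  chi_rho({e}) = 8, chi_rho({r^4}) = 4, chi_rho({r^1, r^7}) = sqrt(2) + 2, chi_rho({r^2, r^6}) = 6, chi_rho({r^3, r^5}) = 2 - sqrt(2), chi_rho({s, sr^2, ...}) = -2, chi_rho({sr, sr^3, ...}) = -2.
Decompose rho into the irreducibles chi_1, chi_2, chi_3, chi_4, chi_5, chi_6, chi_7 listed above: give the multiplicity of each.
Multiplicities: chi_1: 1, chi_2: 3, chi_3: 1, chi_4: 1, chi_5: 1, chi_6: 0, chi_7: 0.

Working: Use <chi_rho, chi> = (1/|G|) sum_C |C| * chi_rho(C) * conj(chi(C)) with |G| = 16 for each irreducible chi in the table:
  <chi_rho, chi_1> = (1/16)[1*(8)*conj(1) + 1*(4)*conj(1) + 2*(sqrt(2) + 2)*conj(1) + 2*(6)*conj(1) + 2*(2 - sqrt(2))*conj(1) + 4*(-2)*conj(1) + 4*(-2)*conj(1)]
      = (1/16)[(8) + (4) + (2*sqrt(2) + 4) + (12) + (4 - 2*sqrt(2)) + (-8) + (-8)] = 16/16 = 1
  <chi_rho, chi_2> = (1/16)[1*(8)*conj(1) + 1*(4)*conj(1) + 2*(sqrt(2) + 2)*conj(1) + 2*(6)*conj(1) + 2*(2 - sqrt(2))*conj(1) + 4*(-2)*conj(-1) + 4*(-2)*conj(-1)]
      = (1/16)[(8) + (4) + (2*sqrt(2) + 4) + (12) + (4 - 2*sqrt(2)) + (8) + (8)] = 48/16 = 3
  <chi_rho, chi_3> = (1/16)[1*(8)*conj(1) + 1*(4)*conj(1) + 2*(sqrt(2) + 2)*conj(-1) + 2*(6)*conj(1) + 2*(2 - sqrt(2))*conj(-1) + 4*(-2)*conj(1) + 4*(-2)*conj(-1)]
      = (1/16)[(8) + (4) + (-4 - 2*sqrt(2)) + (12) + (-4 + 2*sqrt(2)) + (-8) + (8)] = 16/16 = 1
  <chi_rho, chi_4> = (1/16)[1*(8)*conj(1) + 1*(4)*conj(1) + 2*(sqrt(2) + 2)*conj(-1) + 2*(6)*conj(1) + 2*(2 - sqrt(2))*conj(-1) + 4*(-2)*conj(-1) + 4*(-2)*conj(1)]
      = (1/16)[(8) + (4) + (-4 - 2*sqrt(2)) + (12) + (-4 + 2*sqrt(2)) + (8) + (-8)] = 16/16 = 1
  <chi_rho, chi_5> = (1/16)[1*(8)*conj(2) + 1*(4)*conj(-2) + 2*(sqrt(2) + 2)*conj(sqrt(2)) + 2*(6)*conj(0) + 2*(2 - sqrt(2))*conj(-sqrt(2)) + 4*(-2)*conj(0) + 4*(-2)*conj(0)]
      = (1/16)[(16) + (-8) + (4 + 4*sqrt(2)) + (0) + (4 - 4*sqrt(2)) + (0) + (0)] = 16/16 = 1
  <chi_rho, chi_6> = (1/16)[1*(8)*conj(2) + 1*(4)*conj(2) + 2*(sqrt(2) + 2)*conj(0) + 2*(6)*conj(-2) + 2*(2 - sqrt(2))*conj(0) + 4*(-2)*conj(0) + 4*(-2)*conj(0)]
      = (1/16)[(16) + (8) + (0) + (-24) + (0) + (0) + (0)] = 0/16 = 0
  <chi_rho, chi_7> = (1/16)[1*(8)*conj(2) + 1*(4)*conj(-2) + 2*(sqrt(2) + 2)*conj(-sqrt(2)) + 2*(6)*conj(0) + 2*(2 - sqrt(2))*conj(sqrt(2)) + 4*(-2)*conj(0) + 4*(-2)*conj(0)]
      = (1/16)[(16) + (-8) + (-4*sqrt(2) - 4) + (0) + (-4 + 4*sqrt(2)) + (0) + (0)] = 0/16 = 0
Dimension check: dim(rho) = sum (mult * dim) = 1*1 + 3*1 + 1*1 + 1*1 + 1*2 + 0*2 + 0*2 = 8 = chi_rho(e) = 8.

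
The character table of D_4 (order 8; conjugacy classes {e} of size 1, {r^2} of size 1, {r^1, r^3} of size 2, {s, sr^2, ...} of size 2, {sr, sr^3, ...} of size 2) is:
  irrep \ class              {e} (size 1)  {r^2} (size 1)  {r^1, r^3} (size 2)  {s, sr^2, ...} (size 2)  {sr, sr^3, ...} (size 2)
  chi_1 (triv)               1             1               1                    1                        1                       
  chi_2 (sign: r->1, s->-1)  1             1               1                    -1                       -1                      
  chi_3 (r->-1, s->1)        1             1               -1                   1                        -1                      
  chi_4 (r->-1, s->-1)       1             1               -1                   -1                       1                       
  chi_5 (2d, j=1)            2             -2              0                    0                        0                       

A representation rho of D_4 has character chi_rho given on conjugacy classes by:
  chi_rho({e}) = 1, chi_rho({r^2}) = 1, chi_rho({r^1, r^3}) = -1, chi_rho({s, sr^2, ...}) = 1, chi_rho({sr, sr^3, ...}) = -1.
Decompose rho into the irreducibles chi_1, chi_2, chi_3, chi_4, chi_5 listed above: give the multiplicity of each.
Multiplicities: chi_1: 0, chi_2: 0, chi_3: 1, chi_4: 0, chi_5: 0.

Explanation: Use <chi_rho, chi> = (1/|G|) sum_C |C| * chi_rho(C) * conj(chi(C)) with |G| = 8 for each irreducible chi in the table:
  <chi_rho, chi_1> = (1/8)[1*(1)*conj(1) + 1*(1)*conj(1) + 2*(-1)*conj(1) + 2*(1)*conj(1) + 2*(-1)*conj(1)]
      = (1/8)[(1) + (1) + (-2) + (2) + (-2)] = 0/8 = 0
  <chi_rho, chi_2> = (1/8)[1*(1)*conj(1) + 1*(1)*conj(1) + 2*(-1)*conj(1) + 2*(1)*conj(-1) + 2*(-1)*conj(-1)]
      = (1/8)[(1) + (1) + (-2) + (-2) + (2)] = 0/8 = 0
  <chi_rho, chi_3> = (1/8)[1*(1)*conj(1) + 1*(1)*conj(1) + 2*(-1)*conj(-1) + 2*(1)*conj(1) + 2*(-1)*conj(-1)]
      = (1/8)[(1) + (1) + (2) + (2) + (2)] = 8/8 = 1
  <chi_rho, chi_4> = (1/8)[1*(1)*conj(1) + 1*(1)*conj(1) + 2*(-1)*conj(-1) + 2*(1)*conj(-1) + 2*(-1)*conj(1)]
      = (1/8)[(1) + (1) + (2) + (-2) + (-2)] = 0/8 = 0
  <chi_rho, chi_5> = (1/8)[1*(1)*conj(2) + 1*(1)*conj(-2) + 2*(-1)*conj(0) + 2*(1)*conj(0) + 2*(-1)*conj(0)]
      = (1/8)[(2) + (-2) + (0) + (0) + (0)] = 0/8 = 0
Dimension check: dim(rho) = sum (mult * dim) = 0*1 + 0*1 + 1*1 + 0*1 + 0*2 = 1 = chi_rho(e) = 1.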